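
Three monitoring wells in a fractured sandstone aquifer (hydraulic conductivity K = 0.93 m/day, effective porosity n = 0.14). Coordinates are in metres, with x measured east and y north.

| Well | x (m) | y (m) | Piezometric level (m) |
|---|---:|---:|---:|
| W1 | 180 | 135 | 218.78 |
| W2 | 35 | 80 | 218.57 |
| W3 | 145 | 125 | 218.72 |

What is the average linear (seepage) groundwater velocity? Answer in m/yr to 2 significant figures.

9.2 m/yr

With h = a·x + b·y + c and W1 as origin, the differences give:
  (-145)·a + (-55)·b = -0.21
  (-35)·a + (-10)·b = -0.06
Eliminate b (×(-10) and ×(-55), subtract): -475·a = -1.200 → a = ∂h/∂x = +0.002526
Back-substitute: b = ∂h/∂y = -0.002842.
|∇h| = √(0.002526² + -0.002842²) = 0.003802
Seepage velocity v = K·i/n = 0.93 × 0.003802 / 0.14 = 0.02526 m/day = 9.226 m/yr.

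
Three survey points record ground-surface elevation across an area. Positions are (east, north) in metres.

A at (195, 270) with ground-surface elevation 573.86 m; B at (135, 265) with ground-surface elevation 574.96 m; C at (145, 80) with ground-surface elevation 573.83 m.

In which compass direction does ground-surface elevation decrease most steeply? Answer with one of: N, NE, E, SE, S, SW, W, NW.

Differences from A: to B (Δx, Δy, Δh) = (-60, -5, +1.10); to C = (-50, -190, -0.03).
Determinant of the coordinate differences = (-60)·(-190) − (-50)·(-5) = 11150.
∂z/∂x = [(+1.10)·(-190) − (-0.03)·(-5)] / 11150 = -0.01876
∂z/∂y = [(-60)·(-0.03) − (-50)·(+1.10)] / 11150 = +0.005094
Steepest decrease is along −∇f = (+0.01876 E, -0.005094 N) → east.

E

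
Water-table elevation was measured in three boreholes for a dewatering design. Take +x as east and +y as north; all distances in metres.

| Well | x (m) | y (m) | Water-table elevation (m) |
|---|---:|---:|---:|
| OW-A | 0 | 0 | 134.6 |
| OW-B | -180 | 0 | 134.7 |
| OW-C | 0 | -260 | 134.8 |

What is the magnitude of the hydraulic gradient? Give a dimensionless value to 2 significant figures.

0.00095

∂h/∂x = (134.7 − 134.6) / (-180 − 0) = -0.0005556
∂h/∂y = (134.8 − 134.6) / (-260 − 0) = -0.0007692
|∇h| = √(-0.0005556² + -0.0007692²) = 0.0009489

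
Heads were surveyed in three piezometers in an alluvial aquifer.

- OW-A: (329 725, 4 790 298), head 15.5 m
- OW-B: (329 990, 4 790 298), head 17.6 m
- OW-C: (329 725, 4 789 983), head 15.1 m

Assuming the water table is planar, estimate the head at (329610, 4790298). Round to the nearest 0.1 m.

∂h/∂x = (17.6 − 15.5) / (329990 − 329725) = +0.007925
∂h/∂y = (15.1 − 15.5) / (4789983 − 4790298) = +0.001270
h(329610, 4790298) = 15.5 + (+0.007925)·(-115) + (+0.001270)·(0) = 15.5 -0.911 +0.000 = 14.589 m.

14.6 m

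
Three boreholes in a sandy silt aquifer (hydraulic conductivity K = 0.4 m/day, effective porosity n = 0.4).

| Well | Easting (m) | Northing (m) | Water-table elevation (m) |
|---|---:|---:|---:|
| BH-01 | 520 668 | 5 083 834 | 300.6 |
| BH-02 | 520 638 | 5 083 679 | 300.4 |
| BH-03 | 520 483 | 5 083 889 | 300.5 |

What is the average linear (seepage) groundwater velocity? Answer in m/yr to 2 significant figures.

Three-point gradient (reference BH-01): Δ to BH-02 = (-30, -155, -0.2), Δ to BH-03 = (-185, 55, -0.1).
∂h/∂x = +0.0008739, ∂h/∂y = +0.001121 (det = -30325).
|∇h| = √(0.0008739² + 0.001121²) = 0.001421
Seepage velocity v = K·i/n = 0.4 × 0.001421 / 0.4 = 0.001421 m/day = 0.519 m/yr.

0.52 m/yr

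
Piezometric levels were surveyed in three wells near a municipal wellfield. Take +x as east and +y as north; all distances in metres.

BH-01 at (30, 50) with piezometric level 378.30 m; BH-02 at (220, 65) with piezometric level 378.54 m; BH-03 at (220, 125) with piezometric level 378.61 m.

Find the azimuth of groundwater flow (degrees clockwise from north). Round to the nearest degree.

225°

Three-point gradient (reference BH-01): Δ to BH-02 = (190, 15, +0.24), Δ to BH-03 = (190, 75, +0.31).
∂h/∂x = +0.001171, ∂h/∂y = +0.001167 (det = 11400).
Flow direction (−∇h) has components (-0.001171 E, -0.001167 N).
Azimuth = atan2(E, N) = atan2(-0.001171, -0.001167) = 225.1° ≈ 225°.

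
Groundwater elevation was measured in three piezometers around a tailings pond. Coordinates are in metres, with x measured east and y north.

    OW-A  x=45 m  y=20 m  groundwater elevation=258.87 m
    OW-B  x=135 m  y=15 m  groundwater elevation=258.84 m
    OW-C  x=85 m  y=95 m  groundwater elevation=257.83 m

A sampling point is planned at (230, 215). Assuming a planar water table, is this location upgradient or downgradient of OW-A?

downgradient

Taking OW-A as reference: OW-B−OW-A = (90, -5, -0.03); OW-C−OW-A = (40, 75, -1.04).
Determinant of the coordinate differences = 90·75 − 40·(-5) = 6950.
∂h/∂x = [(-0.03)·75 − (-1.04)·(-5)] / 6950 = -0.001072
∂h/∂y = [90·(-1.04) − 40·(-0.03)] / 6950 = -0.01329
Head at (230, 215) = 258.87 + (-0.001072)·(185) + (-0.01329)·(195) = 256.08 m.
That is lower than the 258.87 m at OW-A, so the point is downgradient.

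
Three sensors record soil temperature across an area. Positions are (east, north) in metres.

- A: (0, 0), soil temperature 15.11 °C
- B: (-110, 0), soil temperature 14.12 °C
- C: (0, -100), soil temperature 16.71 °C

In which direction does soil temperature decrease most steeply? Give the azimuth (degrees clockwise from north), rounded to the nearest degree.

331°

∂T/∂x = (14.12 − 15.11) / (-110 − 0) = +0.009000
∂T/∂y = (16.71 − 15.11) / (-100 − 0) = -0.01600
Steepest decrease is along −∇f: components (-0.009000 E, +0.01600 N).
Azimuth = atan2(-0.009000, +0.01600) = 330.6° ≈ 331°.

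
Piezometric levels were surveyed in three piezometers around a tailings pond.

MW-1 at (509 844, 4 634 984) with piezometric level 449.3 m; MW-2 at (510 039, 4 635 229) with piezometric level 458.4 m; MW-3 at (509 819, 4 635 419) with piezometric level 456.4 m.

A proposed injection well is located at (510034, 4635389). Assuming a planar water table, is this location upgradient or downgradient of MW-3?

upgradient

Taking MW-1 as reference: MW-2−MW-1 = (195, 245, +9.1); MW-3−MW-1 = (-25, 435, +7.1).
Determinant of the coordinate differences = 195·435 − (-25)·245 = 90950.
∂h/∂x = [(+9.1)·435 − (+7.1)·245] / 90950 = +0.02440
∂h/∂y = [195·(+7.1) − (-25)·(+9.1)] / 90950 = +0.01772
Head at (510034, 4635389) = 449.3 + (+0.02440)·(190) + (+0.01772)·(405) = 461.11 m.
That is higher than the 456.4 m at MW-3, so the point is upgradient.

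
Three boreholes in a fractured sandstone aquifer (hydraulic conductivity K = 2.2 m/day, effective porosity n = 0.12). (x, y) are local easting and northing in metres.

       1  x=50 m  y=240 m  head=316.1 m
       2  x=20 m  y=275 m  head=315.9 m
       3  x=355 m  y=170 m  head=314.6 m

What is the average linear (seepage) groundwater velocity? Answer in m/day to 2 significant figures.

Differences from 1: to 2 (Δx, Δy, Δh) = (-30, 35, -0.2); to 3 = (305, -70, -1.5).
Determinant of the coordinate differences = (-30)·(-70) − 305·35 = -8575.
∂h/∂x = [(-0.2)·(-70) − (-1.5)·35] / -8575 = -0.007755
∂h/∂y = [(-30)·(-1.5) − 305·(-0.2)] / -8575 = -0.01236
|∇h| = √(-0.007755² + -0.01236²) = 0.01459
Seepage velocity v = K·i/n = 2.2 × 0.01459 / 0.12 = 0.2675 m/day.

0.27 m/day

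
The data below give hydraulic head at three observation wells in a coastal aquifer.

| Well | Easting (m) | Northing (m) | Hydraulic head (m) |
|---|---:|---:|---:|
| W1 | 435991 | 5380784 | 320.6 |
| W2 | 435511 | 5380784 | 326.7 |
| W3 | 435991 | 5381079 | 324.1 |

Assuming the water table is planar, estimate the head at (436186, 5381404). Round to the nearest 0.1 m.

325.5 m

∂h/∂x = (326.7 − 320.6) / (435511 − 435991) = -0.01271
∂h/∂y = (324.1 − 320.6) / (5381079 − 5380784) = +0.01186
h(436186, 5381404) = 320.6 + (-0.01271)·(195) + (+0.01186)·(620) = 320.6 -2.478 +7.356 = 325.478 m.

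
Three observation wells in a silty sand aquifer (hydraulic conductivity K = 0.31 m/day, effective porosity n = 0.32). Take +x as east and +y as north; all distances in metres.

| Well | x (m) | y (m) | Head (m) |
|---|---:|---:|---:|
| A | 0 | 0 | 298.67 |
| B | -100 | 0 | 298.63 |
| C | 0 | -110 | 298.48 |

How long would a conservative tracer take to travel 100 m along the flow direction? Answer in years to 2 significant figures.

∂h/∂x = (298.63 − 298.67) / (-100 − 0) = +0.0004000
∂h/∂y = (298.48 − 298.67) / (-110 − 0) = +0.001727
|∇h| = √(0.0004000² + 0.001727²) = 0.001773
Seepage velocity v = K·i/n = 0.31 × 0.001773 / 0.32 = 0.001718 m/day.
t = 100 / 0.001718 = 5.821e+04 days = 159 years.

160 years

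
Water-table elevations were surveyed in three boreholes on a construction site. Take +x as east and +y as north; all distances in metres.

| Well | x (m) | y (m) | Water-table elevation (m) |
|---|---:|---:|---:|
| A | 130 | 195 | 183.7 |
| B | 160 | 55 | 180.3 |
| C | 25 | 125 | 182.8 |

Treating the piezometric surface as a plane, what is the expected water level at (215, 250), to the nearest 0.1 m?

With h = a·x + b·y + c and A as origin, the differences give:
  30·a + (-140)·b = -3.4
  (-105)·a + (-70)·b = -0.9
Eliminate b (×(-70) and ×(-140), subtract): -16800·a = 112.00 → a = ∂h/∂x = -0.006667
Back-substitute: b = ∂h/∂y = +0.02286.
h(215, 250) = 183.7 + (-0.006667)·(85) + (+0.02286)·(55) = 183.7 -0.567 +1.257 = 184.390 m.

184.4 m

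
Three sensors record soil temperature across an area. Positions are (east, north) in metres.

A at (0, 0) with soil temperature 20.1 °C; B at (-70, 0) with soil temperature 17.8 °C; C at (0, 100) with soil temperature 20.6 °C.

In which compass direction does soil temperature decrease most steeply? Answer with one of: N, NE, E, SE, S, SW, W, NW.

W

∂T/∂x = (17.8 − 20.1) / (-70 − 0) = +0.03286
∂T/∂y = (20.6 − 20.1) / (100 − 0) = +0.005000
Steepest decrease is along −∇f = (-0.03286 E, -0.005000 N) → west.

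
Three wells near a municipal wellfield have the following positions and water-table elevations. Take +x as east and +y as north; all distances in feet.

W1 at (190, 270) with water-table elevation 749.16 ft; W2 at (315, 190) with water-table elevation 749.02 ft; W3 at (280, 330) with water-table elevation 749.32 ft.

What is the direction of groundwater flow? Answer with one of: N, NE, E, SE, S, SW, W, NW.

Taking W1 as reference: W2−W1 = (125, -80, -0.14); W3−W1 = (90, 60, +0.16).
Solve a·Δx + b·Δy = Δh: det = 125·60 − 90·(-80) = 14700.
∂h/∂x = [(-0.14)·60 − (+0.16)·(-80)] / 14700 = +0.0002993
∂h/∂y = [125·(+0.16) − 90·(-0.14)] / 14700 = +0.002218
Flow = −∇h = (-0.0002993 east, -0.002218 north), which points south.

S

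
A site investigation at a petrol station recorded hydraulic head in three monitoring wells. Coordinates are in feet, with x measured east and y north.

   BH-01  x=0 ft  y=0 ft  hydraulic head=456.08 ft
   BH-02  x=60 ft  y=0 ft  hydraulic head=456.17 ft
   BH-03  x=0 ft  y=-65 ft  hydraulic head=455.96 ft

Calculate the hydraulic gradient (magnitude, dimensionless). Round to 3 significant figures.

0.00238

∂h/∂x = (456.17 − 456.08) / (60 − 0) = +0.001500
∂h/∂y = (455.96 − 456.08) / (-65 − 0) = +0.001846
|∇h| = √(0.001500² + 0.001846²) = 0.002379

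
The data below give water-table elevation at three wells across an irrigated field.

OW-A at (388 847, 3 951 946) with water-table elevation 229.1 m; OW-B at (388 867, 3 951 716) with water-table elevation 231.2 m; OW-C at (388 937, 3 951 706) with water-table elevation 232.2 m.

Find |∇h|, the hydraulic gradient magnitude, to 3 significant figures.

Differences from OW-A: to OW-B (Δx, Δy, Δh) = (20, -230, +2.1); to OW-C = (90, -240, +3.1).
Determinant of the coordinate differences = 20·(-240) − 90·(-230) = 15900.
∂h/∂x = [(+2.1)·(-240) − (+3.1)·(-230)] / 15900 = +0.01314
∂h/∂y = [20·(+3.1) − 90·(+2.1)] / 15900 = -0.007987
|∇h| = √(0.01314² + -0.007987²) = 0.01538

0.0154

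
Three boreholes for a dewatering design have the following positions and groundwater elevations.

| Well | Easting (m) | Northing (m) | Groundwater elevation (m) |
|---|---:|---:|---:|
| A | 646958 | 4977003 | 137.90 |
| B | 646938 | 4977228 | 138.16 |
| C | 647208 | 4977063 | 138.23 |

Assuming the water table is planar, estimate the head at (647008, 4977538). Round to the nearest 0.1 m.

With h = a·x + b·y + c and A as origin, the differences give:
  (-20)·a + 225·b = +0.26
  250·a + 60·b = +0.33
Eliminate b (×60 and ×225, subtract): -57450·a = -58.650 → a = ∂h/∂x = +0.001021
Back-substitute: b = ∂h/∂y = +0.001246.
h(647008, 4977538) = 137.90 + (+0.001021)·(50) + (+0.001246)·(535) = 137.90 +0.051 +0.667 = 138.618 m.

138.6 m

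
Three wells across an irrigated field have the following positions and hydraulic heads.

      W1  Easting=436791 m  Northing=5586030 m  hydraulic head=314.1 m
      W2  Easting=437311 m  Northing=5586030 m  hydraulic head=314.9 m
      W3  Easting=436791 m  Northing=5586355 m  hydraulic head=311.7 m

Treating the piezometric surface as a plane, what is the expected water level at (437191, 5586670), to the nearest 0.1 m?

310.0 m

∂h/∂x = (314.9 − 314.1) / (437311 − 436791) = +0.001538
∂h/∂y = (311.7 − 314.1) / (5586355 − 5586030) = -0.007385
h(437191, 5586670) = 314.1 + (+0.001538)·(400) + (-0.007385)·(640) = 314.1 +0.615 -4.726 = 309.989 m.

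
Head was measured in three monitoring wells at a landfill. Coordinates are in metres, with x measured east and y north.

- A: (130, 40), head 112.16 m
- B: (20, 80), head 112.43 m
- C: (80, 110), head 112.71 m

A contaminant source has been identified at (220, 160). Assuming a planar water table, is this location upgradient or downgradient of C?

upgradient

With h = a·x + b·y + c and A as origin, the differences give:
  (-110)·a + 40·b = +0.27
  (-50)·a + 70·b = +0.55
Eliminate b (×70 and ×40, subtract): -5700·a = -3.100 → a = ∂h/∂x = +0.0005439
Back-substitute: b = ∂h/∂y = +0.008246.
Head at (220, 160) = 112.16 + (+0.0005439)·(90) + (+0.008246)·(120) = 113.20 m.
That is higher than the 112.71 m at C, so the point is upgradient.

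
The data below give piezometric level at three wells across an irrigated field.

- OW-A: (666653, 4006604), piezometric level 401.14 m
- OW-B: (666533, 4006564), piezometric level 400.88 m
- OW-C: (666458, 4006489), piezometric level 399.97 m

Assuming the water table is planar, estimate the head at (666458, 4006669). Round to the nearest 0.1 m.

402.7 m

With h = a·x + b·y + c and OW-A as origin, the differences give:
  (-120)·a + (-40)·b = -0.26
  (-195)·a + (-115)·b = -1.17
Eliminate b (×(-115) and ×(-40), subtract): 6000·a = -16.900 → a = ∂h/∂x = -0.002817
Back-substitute: b = ∂h/∂y = +0.01495.
h(666458, 4006669) = 401.14 + (-0.002817)·(-195) + (+0.01495)·(65) = 401.14 +0.549 +0.972 = 402.661 m.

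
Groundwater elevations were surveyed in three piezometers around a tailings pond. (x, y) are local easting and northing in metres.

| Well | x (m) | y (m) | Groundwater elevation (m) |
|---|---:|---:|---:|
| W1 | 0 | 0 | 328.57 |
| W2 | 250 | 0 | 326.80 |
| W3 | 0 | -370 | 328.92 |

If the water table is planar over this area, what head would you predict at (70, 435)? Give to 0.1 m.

327.7 m

∂h/∂x = (326.80 − 328.57) / (250 − 0) = -0.007080
∂h/∂y = (328.92 − 328.57) / (-370 − 0) = -0.0009459
h(70, 435) = 328.57 + (-0.007080)·(70) + (-0.0009459)·(435) = 328.57 -0.496 -0.411 = 327.663 m.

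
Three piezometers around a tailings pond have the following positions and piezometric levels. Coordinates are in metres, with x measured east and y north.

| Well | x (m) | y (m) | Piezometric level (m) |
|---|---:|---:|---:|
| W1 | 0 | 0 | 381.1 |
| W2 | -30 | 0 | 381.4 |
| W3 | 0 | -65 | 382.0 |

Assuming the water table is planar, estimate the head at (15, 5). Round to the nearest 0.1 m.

∂h/∂x = (381.4 − 381.1) / (-30 − 0) = -0.010000
∂h/∂y = (382.0 − 381.1) / (-65 − 0) = -0.01385
h(15, 5) = 381.1 + (-0.010000)·(15) + (-0.01385)·(5) = 381.1 -0.150 -0.069 = 380.881 m.

380.9 m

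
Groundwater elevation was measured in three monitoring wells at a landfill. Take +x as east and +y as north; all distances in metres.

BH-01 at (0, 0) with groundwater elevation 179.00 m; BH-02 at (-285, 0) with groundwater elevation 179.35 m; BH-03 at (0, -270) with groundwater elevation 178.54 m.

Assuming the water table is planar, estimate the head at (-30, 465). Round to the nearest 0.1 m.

179.8 m

∂h/∂x = (179.35 − 179.00) / (-285 − 0) = -0.001228
∂h/∂y = (178.54 − 179.00) / (-270 − 0) = +0.001704
h(-30, 465) = 179.00 + (-0.001228)·(-30) + (+0.001704)·(465) = 179.00 +0.037 +0.792 = 179.829 m.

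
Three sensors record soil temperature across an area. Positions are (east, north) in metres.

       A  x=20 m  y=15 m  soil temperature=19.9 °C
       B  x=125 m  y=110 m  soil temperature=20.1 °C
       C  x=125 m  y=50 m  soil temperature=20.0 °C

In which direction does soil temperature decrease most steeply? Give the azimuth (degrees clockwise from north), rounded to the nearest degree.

193°

Differences from A: to B (Δx, Δy, Δh) = (105, 95, +0.2); to C = (105, 35, +0.1).
Solve a·Δx + b·Δy = ΔT: det = 105·35 − 105·95 = -6300.
∂T/∂x = [(+0.2)·35 − (+0.1)·95] / -6300 = +0.0003968
∂T/∂y = [105·(+0.1) − 105·(+0.2)] / -6300 = +0.001667
Steepest decrease is along −∇f: components (-0.0003968 E, -0.001667 N).
Azimuth = atan2(-0.0003968, -0.001667) = 193.4° ≈ 193°.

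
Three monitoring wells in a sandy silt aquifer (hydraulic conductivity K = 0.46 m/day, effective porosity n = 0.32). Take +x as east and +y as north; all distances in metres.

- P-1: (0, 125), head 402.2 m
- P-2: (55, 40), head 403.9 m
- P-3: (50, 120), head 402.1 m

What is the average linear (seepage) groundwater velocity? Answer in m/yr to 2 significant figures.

12 m/yr

Differences from P-1: to P-2 (Δx, Δy, Δh) = (55, -85, +1.7); to P-3 = (50, -5, -0.1).
Determinant of the coordinate differences = 55·(-5) − 50·(-85) = 3975.
∂h/∂x = [(+1.7)·(-5) − (-0.1)·(-85)] / 3975 = -0.004277
∂h/∂y = [55·(-0.1) − 50·(+1.7)] / 3975 = -0.02277
|∇h| = √(-0.004277² + -0.02277²) = 0.02317
Seepage velocity v = K·i/n = 0.46 × 0.02317 / 0.32 = 0.03331 m/day = 12.17 m/yr.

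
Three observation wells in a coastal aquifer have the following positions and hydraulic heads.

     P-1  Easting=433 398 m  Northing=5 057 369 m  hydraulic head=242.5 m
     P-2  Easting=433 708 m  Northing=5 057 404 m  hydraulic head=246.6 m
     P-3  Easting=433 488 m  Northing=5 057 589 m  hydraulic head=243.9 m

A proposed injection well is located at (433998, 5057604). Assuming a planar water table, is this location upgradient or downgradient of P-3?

With h = a·x + b·y + c and P-1 as origin, the differences give:
  310·a + 35·b = +4.1
  90·a + 220·b = +1.4
Eliminate b (×220 and ×35, subtract): 65050·a = 853.00 → a = ∂h/∂x = +0.01311
Back-substitute: b = ∂h/∂y = +0.0009992.
Head at (433998, 5057604) = 242.5 + (+0.01311)·(600) + (+0.0009992)·(235) = 250.60 m.
That is higher than the 243.9 m at P-3, so the point is upgradient.

upgradient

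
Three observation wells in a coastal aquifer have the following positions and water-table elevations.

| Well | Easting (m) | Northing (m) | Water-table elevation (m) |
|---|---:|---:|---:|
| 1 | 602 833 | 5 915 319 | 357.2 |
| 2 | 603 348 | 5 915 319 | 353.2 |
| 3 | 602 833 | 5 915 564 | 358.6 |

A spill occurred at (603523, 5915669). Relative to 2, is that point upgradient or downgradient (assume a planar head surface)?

upgradient

∂h/∂x = (353.2 − 357.2) / (603348 − 602833) = -0.007767
∂h/∂y = (358.6 − 357.2) / (5915564 − 5915319) = +0.005714
Head at (603523, 5915669) = 357.2 + (-0.007767)·(690) + (+0.005714)·(350) = 353.84 m.
That is higher than the 353.2 m at 2, so the point is upgradient.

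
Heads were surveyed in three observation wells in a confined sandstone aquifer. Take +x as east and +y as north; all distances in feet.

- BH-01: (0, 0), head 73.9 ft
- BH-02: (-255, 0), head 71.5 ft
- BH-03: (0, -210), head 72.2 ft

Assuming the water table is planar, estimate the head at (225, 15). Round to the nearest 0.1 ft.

76.1 ft

∂h/∂x = (71.5 − 73.9) / (-255 − 0) = +0.009412
∂h/∂y = (72.2 − 73.9) / (-210 − 0) = +0.008095
h(225, 15) = 73.9 + (+0.009412)·(225) + (+0.008095)·(15) = 73.9 +2.118 +0.121 = 76.139 ft.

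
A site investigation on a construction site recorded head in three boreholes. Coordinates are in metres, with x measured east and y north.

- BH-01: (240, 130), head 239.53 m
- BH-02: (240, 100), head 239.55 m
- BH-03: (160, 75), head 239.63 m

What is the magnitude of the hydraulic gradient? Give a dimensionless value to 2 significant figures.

Taking BH-01 as reference: BH-02−BH-01 = (0, -30, +0.02); BH-03−BH-01 = (-80, -55, +0.10).
Determinant of the coordinate differences = 0·(-55) − (-80)·(-30) = -2400.
∂h/∂x = [(+0.02)·(-55) − (+0.10)·(-30)] / -2400 = -0.0007917
∂h/∂y = [0·(+0.10) − (-80)·(+0.02)] / -2400 = -0.0006667
|∇h| = √(-0.0007917² + -0.0006667²) = 0.001035

0.0010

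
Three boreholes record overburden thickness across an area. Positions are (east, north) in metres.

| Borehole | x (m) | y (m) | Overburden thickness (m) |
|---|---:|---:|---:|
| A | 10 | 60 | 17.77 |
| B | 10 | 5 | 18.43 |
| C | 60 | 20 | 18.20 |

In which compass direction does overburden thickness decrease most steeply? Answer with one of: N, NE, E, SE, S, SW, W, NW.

Three-point gradient (reference A): Δ to B = (0, -55, +0.66), Δ to C = (50, -40, +0.43).
∂d/∂x = -0.001000, ∂d/∂y = -0.01200 (det = 2750).
Steepest decrease is along −∇f = (+0.001000 E, +0.01200 N) → north.

N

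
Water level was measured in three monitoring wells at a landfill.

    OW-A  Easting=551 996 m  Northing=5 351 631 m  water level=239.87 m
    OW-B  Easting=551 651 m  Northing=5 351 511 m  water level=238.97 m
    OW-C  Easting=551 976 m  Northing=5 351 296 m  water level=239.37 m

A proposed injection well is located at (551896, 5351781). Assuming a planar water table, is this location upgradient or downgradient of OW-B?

upgradient

Taking OW-A as reference: OW-B−OW-A = (-345, -120, -0.90); OW-C−OW-A = (-20, -335, -0.50).
Solve a·Δx + b·Δy = Δh: det = (-345)·(-335) − (-20)·(-120) = 113175.
∂h/∂x = [(-0.90)·(-335) − (-0.50)·(-120)] / 113175 = +0.002134
∂h/∂y = [(-345)·(-0.50) − (-20)·(-0.90)] / 113175 = +0.001365
Head at (551896, 5351781) = 239.87 + (+0.002134)·(-100) + (+0.001365)·(150) = 239.86 m.
That is higher than the 238.97 m at OW-B, so the point is upgradient.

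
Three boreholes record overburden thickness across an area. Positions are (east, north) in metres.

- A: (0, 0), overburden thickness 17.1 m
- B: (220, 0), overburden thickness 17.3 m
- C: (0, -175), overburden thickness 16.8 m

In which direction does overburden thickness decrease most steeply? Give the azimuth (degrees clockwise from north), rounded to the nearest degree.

208°

∂d/∂x = (17.3 − 17.1) / (220 − 0) = +0.0009091
∂d/∂y = (16.8 − 17.1) / (-175 − 0) = +0.001714
Steepest decrease is along −∇f: components (-0.0009091 E, -0.001714 N).
Azimuth = atan2(-0.0009091, -0.001714) = 207.9° ≈ 208°.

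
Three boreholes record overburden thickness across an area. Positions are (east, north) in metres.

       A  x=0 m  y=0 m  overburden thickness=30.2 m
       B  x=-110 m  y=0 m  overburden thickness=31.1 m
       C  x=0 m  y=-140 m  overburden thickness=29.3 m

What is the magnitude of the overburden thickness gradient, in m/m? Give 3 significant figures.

∂d/∂x = (31.1 − 30.2) / (-110 − 0) = -0.008182
∂d/∂y = (29.3 − 30.2) / (-140 − 0) = +0.006429
|∇f| = √(-0.008182² + 0.006429²) = 0.01041 m/m

0.0104 m/m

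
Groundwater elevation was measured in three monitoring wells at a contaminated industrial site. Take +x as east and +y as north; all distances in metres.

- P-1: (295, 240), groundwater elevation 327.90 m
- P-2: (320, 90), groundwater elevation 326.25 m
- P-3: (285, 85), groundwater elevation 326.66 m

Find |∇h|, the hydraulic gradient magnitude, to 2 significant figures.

0.016

Differences from P-1: to P-2 (Δx, Δy, Δh) = (25, -150, -1.65); to P-3 = (-10, -155, -1.24).
Determinant of the coordinate differences = 25·(-155) − (-10)·(-150) = -5375.
∂h/∂x = [(-1.65)·(-155) − (-1.24)·(-150)] / -5375 = -0.01298
∂h/∂y = [25·(-1.24) − (-10)·(-1.65)] / -5375 = +0.008837
|∇h| = √(-0.01298² + 0.008837²) = 0.0157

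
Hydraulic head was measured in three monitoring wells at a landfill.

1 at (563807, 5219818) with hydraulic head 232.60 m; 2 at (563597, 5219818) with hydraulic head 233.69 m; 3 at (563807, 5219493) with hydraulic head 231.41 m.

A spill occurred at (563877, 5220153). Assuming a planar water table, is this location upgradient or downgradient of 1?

upgradient

∂h/∂x = (233.69 − 232.60) / (563597 − 563807) = -0.005190
∂h/∂y = (231.41 − 232.60) / (5219493 − 5219818) = +0.003662
Head at (563877, 5220153) = 232.60 + (-0.005190)·(70) + (+0.003662)·(335) = 233.46 m.
That is higher than the 232.60 m at 1, so the point is upgradient.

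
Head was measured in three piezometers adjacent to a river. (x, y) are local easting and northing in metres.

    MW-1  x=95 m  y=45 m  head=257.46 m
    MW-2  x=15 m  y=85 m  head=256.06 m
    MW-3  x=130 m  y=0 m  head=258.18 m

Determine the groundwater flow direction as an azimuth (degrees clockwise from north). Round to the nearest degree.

Differences from MW-1: to MW-2 (Δx, Δy, Δh) = (-80, 40, -1.40); to MW-3 = (35, -45, +0.72).
Determinant of the coordinate differences = (-80)·(-45) − 35·40 = 2200.
∂h/∂x = [(-1.40)·(-45) − (+0.72)·40] / 2200 = +0.01555
∂h/∂y = [(-80)·(+0.72) − 35·(-1.40)] / 2200 = -0.003909
Flow direction (−∇h) has components (-0.01555 E, +0.003909 N).
Azimuth = atan2(E, N) = atan2(-0.01555, +0.003909) = 284.1° ≈ 284°.

284°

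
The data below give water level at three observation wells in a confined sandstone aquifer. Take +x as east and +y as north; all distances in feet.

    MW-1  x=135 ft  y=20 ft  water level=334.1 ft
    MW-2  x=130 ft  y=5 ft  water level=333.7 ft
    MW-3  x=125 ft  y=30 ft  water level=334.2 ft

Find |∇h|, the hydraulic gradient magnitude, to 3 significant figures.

0.0257

Taking MW-1 as reference: MW-2−MW-1 = (-5, -15, -0.4); MW-3−MW-1 = (-10, 10, +0.1).
Solve a·Δx + b·Δy = Δh: det = (-5)·10 − (-10)·(-15) = -200.
∂h/∂x = [(-0.4)·10 − (+0.1)·(-15)] / -200 = +0.01250
∂h/∂y = [(-5)·(+0.1) − (-10)·(-0.4)] / -200 = +0.02250
|∇h| = √(0.01250² + 0.02250²) = 0.02574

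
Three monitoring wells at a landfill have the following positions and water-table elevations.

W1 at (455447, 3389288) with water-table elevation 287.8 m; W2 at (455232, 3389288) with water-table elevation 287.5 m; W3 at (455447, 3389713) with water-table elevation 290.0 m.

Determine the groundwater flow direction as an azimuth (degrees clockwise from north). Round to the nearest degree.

195°

∂h/∂x = (287.5 − 287.8) / (455232 − 455447) = +0.001395
∂h/∂y = (290.0 − 287.8) / (3389713 − 3389288) = +0.005176
Flow direction (−∇h) has components (-0.001395 E, -0.005176 N).
Azimuth = atan2(E, N) = atan2(-0.001395, -0.005176) = 195.1° ≈ 195°.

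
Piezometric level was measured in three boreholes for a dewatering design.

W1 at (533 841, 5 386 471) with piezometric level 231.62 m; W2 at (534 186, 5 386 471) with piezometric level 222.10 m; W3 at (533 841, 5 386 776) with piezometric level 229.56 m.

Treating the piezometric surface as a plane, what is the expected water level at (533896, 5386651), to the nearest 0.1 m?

∂h/∂x = (222.10 − 231.62) / (534186 − 533841) = -0.02759
∂h/∂y = (229.56 − 231.62) / (5386776 − 5386471) = -0.006754
h(533896, 5386651) = 231.62 + (-0.02759)·(55) + (-0.006754)·(180) = 231.62 -1.518 -1.216 = 228.887 m.

228.9 m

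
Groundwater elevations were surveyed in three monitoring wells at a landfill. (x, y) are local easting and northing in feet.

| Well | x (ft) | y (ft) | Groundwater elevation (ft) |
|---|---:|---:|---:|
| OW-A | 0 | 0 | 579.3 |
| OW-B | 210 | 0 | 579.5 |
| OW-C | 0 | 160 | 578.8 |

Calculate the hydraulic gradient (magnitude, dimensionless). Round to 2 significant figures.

∂h/∂x = (579.5 − 579.3) / (210 − 0) = +0.0009524
∂h/∂y = (578.8 − 579.3) / (160 − 0) = -0.003125
|∇h| = √(0.0009524² + -0.003125²) = 0.003267

0.0033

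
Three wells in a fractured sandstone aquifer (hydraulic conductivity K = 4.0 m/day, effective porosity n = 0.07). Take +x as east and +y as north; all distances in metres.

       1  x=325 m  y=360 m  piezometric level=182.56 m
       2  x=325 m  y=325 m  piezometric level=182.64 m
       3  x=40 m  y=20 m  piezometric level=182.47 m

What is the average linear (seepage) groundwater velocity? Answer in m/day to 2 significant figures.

Differences from 1: to 2 (Δx, Δy, Δh) = (0, -35, +0.08); to 3 = (-285, -340, -0.09).
Determinant of the coordinate differences = 0·(-340) − (-285)·(-35) = -9975.
∂h/∂x = [(+0.08)·(-340) − (-0.09)·(-35)] / -9975 = +0.003043
∂h/∂y = [0·(-0.09) − (-285)·(+0.08)] / -9975 = -0.002286
|∇h| = √(0.003043² + -0.002286²) = 0.003806
Seepage velocity v = K·i/n = 4.0 × 0.003806 / 0.07 = 0.2175 m/day.

0.22 m/day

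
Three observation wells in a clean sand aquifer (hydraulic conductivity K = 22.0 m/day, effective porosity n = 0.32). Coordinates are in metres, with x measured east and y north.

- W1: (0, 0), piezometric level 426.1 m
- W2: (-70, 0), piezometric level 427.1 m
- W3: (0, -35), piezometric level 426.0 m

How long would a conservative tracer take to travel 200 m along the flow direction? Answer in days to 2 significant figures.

200 days

∂h/∂x = (427.1 − 426.1) / (-70 − 0) = -0.01429
∂h/∂y = (426.0 − 426.1) / (-35 − 0) = +0.002857
|∇h| = √(-0.01429² + 0.002857²) = 0.01457
Seepage velocity v = K·i/n = 22.0 × 0.01457 / 0.32 = 1.002 m/day.
t = 200 / 1.002 = 199.6 days.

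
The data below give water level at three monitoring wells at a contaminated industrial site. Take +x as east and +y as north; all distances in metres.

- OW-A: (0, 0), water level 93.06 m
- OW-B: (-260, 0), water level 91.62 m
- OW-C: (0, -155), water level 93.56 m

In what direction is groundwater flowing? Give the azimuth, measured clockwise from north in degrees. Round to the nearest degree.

300°

∂h/∂x = (91.62 − 93.06) / (-260 − 0) = +0.005538
∂h/∂y = (93.56 − 93.06) / (-155 − 0) = -0.003226
Flow direction (−∇h) has components (-0.005538 E, +0.003226 N).
Azimuth = atan2(E, N) = atan2(-0.005538, +0.003226) = 300.2° ≈ 300°.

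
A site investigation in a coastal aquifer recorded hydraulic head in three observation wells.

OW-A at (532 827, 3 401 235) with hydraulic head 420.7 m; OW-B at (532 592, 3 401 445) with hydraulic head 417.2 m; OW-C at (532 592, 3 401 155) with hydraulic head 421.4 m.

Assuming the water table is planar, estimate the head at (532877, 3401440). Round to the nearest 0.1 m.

Taking OW-A as reference: OW-B−OW-A = (-235, 210, -3.5); OW-C−OW-A = (-235, -80, +0.7).
Determinant of the coordinate differences = (-235)·(-80) − (-235)·210 = 68150.
∂h/∂x = [(-3.5)·(-80) − (+0.7)·210] / 68150 = +0.001952
∂h/∂y = [(-235)·(+0.7) − (-235)·(-3.5)] / 68150 = -0.01448
h(532877, 3401440) = 420.7 + (+0.001952)·(50) + (-0.01448)·(205) = 420.7 +0.098 -2.969 = 417.829 m.

417.8 m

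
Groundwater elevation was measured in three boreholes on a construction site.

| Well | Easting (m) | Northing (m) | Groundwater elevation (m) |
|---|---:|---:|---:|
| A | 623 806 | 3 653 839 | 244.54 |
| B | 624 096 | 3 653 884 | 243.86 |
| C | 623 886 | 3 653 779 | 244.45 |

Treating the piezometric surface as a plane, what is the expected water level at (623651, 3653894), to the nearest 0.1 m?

Differences from A: to B (Δx, Δy, Δh) = (290, 45, -0.68); to C = (80, -60, -0.09).
Determinant of the coordinate differences = 290·(-60) − 80·45 = -21000.
∂h/∂x = [(-0.68)·(-60) − (-0.09)·45] / -21000 = -0.002136
∂h/∂y = [290·(-0.09) − 80·(-0.68)] / -21000 = -0.001348
h(623651, 3653894) = 244.54 + (-0.002136)·(-155) + (-0.001348)·(55) = 244.54 +0.331 -0.074 = 244.797 m.

244.8 m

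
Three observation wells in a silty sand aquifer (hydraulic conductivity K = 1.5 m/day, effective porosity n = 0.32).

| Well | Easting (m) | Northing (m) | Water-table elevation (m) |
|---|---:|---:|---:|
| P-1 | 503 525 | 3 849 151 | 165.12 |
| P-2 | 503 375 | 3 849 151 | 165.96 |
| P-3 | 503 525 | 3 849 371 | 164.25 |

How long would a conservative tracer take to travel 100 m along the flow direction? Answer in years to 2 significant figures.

∂h/∂x = (165.96 − 165.12) / (503375 − 503525) = -0.005600
∂h/∂y = (164.25 − 165.12) / (3849371 − 3849151) = -0.003955
|∇h| = √(-0.005600² + -0.003955²) = 0.006856
Seepage velocity v = K·i/n = 1.5 × 0.006856 / 0.32 = 0.03214 m/day.
t = 100 / 0.03214 = 3111 days = 8.52 years.

8.5 years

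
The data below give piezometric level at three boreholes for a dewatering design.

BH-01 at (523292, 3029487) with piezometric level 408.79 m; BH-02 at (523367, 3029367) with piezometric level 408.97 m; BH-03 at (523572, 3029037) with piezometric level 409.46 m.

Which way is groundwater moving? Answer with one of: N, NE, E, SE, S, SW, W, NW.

With h = a·x + b·y + c and BH-01 as origin, the differences give:
  75·a + (-120)·b = +0.18
  280·a + (-450)·b = +0.67
Eliminate b (×(-450) and ×(-120), subtract): -150·a = -0.600 → a = ∂h/∂x = +0.004000
Back-substitute: b = ∂h/∂y = +0.001000.
Flow = −∇h = (-0.004000 east, -0.001000 north), which points west.

W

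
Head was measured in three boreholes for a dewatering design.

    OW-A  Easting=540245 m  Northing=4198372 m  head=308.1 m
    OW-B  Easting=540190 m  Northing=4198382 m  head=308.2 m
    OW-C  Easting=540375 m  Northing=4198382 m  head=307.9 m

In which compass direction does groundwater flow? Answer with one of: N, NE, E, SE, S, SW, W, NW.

SE

Taking OW-A as reference: OW-B−OW-A = (-55, 10, +0.1); OW-C−OW-A = (130, 10, -0.2).
Solve a·Δx + b·Δy = Δh: det = (-55)·10 − 130·10 = -1850.
∂h/∂x = [(+0.1)·10 − (-0.2)·10] / -1850 = -0.001622
∂h/∂y = [(-55)·(-0.2) − 130·(+0.1)] / -1850 = +0.001081
Flow = −∇h = (+0.001622 east, -0.001081 north), which points southeast.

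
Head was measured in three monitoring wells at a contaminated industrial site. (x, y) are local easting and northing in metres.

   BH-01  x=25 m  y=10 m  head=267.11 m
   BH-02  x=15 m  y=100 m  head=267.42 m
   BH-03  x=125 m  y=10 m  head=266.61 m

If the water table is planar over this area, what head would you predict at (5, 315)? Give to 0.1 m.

268.1 m

Differences from BH-01: to BH-02 (Δx, Δy, Δh) = (-10, 90, +0.31); to BH-03 = (100, 0, -0.50).
Solve a·Δx + b·Δy = Δh: det = (-10)·0 − 100·90 = -9000.
∂h/∂x = [(+0.31)·0 − (-0.50)·90] / -9000 = -0.005000
∂h/∂y = [(-10)·(-0.50) − 100·(+0.31)] / -9000 = +0.002889
h(5, 315) = 267.11 + (-0.005000)·(-20) + (+0.002889)·(305) = 267.11 +0.100 +0.881 = 268.091 m.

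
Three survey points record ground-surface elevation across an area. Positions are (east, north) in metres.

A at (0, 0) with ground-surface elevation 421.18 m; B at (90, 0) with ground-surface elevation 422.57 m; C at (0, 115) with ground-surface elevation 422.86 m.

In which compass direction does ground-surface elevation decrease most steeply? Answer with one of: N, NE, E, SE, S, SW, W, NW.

SW

∂z/∂x = (422.57 − 421.18) / (90 − 0) = +0.01544
∂z/∂y = (422.86 − 421.18) / (115 − 0) = +0.01461
Steepest decrease is along −∇f = (-0.01544 E, -0.01461 N) → southwest.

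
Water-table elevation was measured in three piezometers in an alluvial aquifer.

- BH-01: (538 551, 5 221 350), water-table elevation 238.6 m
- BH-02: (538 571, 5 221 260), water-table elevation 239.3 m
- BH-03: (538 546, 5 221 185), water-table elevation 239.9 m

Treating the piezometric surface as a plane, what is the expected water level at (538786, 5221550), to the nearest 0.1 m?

Taking BH-01 as reference: BH-02−BH-01 = (20, -90, +0.7); BH-03−BH-01 = (-5, -165, +1.3).
Solve a·Δx + b·Δy = Δh: det = 20·(-165) − (-5)·(-90) = -3750.
∂h/∂x = [(+0.7)·(-165) − (+1.3)·(-90)] / -3750 = -0.0004000
∂h/∂y = [20·(+1.3) − (-5)·(+0.7)] / -3750 = -0.007867
h(538786, 5221550) = 238.6 + (-0.0004000)·(235) + (-0.007867)·(200) = 238.6 -0.094 -1.573 = 236.933 m.

236.9 m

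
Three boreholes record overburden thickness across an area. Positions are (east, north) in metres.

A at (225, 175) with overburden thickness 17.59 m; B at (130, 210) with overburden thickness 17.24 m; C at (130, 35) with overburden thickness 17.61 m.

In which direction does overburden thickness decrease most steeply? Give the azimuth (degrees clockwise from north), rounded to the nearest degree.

306°

With d = a·x + b·y + c and A as origin, the differences give:
  (-95)·a + 35·b = -0.35
  (-95)·a + (-140)·b = +0.02
Eliminate b (×(-140) and ×35, subtract): 16625·a = 48.300 → a = ∂d/∂x = +0.002905
Back-substitute: b = ∂d/∂y = -0.002114.
Steepest decrease is along −∇f: components (-0.002905 E, +0.002114 N).
Azimuth = atan2(-0.002905, +0.002114) = 306.0° ≈ 306°.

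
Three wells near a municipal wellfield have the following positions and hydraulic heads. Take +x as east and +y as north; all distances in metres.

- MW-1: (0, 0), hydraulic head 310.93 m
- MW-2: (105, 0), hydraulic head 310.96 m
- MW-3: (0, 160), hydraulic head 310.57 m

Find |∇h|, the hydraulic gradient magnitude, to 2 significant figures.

0.0023

∂h/∂x = (310.96 − 310.93) / (105 − 0) = +0.0002857
∂h/∂y = (310.57 − 310.93) / (160 − 0) = -0.002250
|∇h| = √(0.0002857² + -0.002250²) = 0.002268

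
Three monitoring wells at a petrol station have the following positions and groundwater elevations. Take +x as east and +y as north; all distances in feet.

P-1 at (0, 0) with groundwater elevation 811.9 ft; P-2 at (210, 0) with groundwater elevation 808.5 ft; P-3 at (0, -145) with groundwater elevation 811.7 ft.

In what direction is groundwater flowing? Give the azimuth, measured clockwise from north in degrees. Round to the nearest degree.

∂h/∂x = (808.5 − 811.9) / (210 − 0) = -0.01619
∂h/∂y = (811.7 − 811.9) / (-145 − 0) = +0.001379
Flow direction (−∇h) has components (+0.01619 E, -0.001379 N).
Azimuth = atan2(E, N) = atan2(+0.01619, -0.001379) = 94.9° ≈ 095°.

095°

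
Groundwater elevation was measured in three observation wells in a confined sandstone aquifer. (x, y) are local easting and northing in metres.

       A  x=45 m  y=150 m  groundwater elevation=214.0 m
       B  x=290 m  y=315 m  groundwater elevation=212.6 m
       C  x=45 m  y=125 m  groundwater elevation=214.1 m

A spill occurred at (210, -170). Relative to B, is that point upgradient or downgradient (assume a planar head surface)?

With h = a·x + b·y + c and A as origin, the differences give:
  245·a + 165·b = -1.4
  0·a + (-25)·b = +0.1
Eliminate b (×(-25) and ×165, subtract): -6125·a = 18.50 → a = ∂h/∂x = -0.003020
Back-substitute: b = ∂h/∂y = -0.004000.
Head at (210, -170) = 214.0 + (-0.003020)·(165) + (-0.004000)·(-320) = 214.78 m.
That is higher than the 212.6 m at B, so the point is upgradient.

upgradient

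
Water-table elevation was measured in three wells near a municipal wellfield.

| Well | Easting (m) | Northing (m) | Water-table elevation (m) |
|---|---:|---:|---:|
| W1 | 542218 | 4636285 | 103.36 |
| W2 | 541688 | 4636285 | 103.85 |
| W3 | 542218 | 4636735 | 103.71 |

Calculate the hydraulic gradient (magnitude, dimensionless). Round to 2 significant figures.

0.0012

∂h/∂x = (103.85 − 103.36) / (541688 − 542218) = -0.0009245
∂h/∂y = (103.71 − 103.36) / (4636735 − 4636285) = +0.0007778
|∇h| = √(-0.0009245² + 0.0007778²) = 0.001208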